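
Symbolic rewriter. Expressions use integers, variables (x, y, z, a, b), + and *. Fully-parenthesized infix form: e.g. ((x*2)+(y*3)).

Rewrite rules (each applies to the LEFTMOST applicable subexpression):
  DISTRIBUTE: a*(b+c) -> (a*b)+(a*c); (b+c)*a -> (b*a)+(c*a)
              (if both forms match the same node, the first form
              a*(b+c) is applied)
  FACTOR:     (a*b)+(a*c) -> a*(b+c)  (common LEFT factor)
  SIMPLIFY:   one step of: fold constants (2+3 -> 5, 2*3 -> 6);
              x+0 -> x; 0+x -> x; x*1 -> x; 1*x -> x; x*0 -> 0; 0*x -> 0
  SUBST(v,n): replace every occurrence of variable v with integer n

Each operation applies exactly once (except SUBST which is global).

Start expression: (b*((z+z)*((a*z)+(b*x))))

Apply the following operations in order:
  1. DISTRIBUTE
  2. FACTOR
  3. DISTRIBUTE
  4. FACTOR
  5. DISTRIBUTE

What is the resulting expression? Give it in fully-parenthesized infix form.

Answer: (b*(((z+z)*(a*z))+((z+z)*(b*x))))

Derivation:
Start: (b*((z+z)*((a*z)+(b*x))))
Apply DISTRIBUTE at R (target: ((z+z)*((a*z)+(b*x)))): (b*((z+z)*((a*z)+(b*x)))) -> (b*(((z+z)*(a*z))+((z+z)*(b*x))))
Apply FACTOR at R (target: (((z+z)*(a*z))+((z+z)*(b*x)))): (b*(((z+z)*(a*z))+((z+z)*(b*x)))) -> (b*((z+z)*((a*z)+(b*x))))
Apply DISTRIBUTE at R (target: ((z+z)*((a*z)+(b*x)))): (b*((z+z)*((a*z)+(b*x)))) -> (b*(((z+z)*(a*z))+((z+z)*(b*x))))
Apply FACTOR at R (target: (((z+z)*(a*z))+((z+z)*(b*x)))): (b*(((z+z)*(a*z))+((z+z)*(b*x)))) -> (b*((z+z)*((a*z)+(b*x))))
Apply DISTRIBUTE at R (target: ((z+z)*((a*z)+(b*x)))): (b*((z+z)*((a*z)+(b*x)))) -> (b*(((z+z)*(a*z))+((z+z)*(b*x))))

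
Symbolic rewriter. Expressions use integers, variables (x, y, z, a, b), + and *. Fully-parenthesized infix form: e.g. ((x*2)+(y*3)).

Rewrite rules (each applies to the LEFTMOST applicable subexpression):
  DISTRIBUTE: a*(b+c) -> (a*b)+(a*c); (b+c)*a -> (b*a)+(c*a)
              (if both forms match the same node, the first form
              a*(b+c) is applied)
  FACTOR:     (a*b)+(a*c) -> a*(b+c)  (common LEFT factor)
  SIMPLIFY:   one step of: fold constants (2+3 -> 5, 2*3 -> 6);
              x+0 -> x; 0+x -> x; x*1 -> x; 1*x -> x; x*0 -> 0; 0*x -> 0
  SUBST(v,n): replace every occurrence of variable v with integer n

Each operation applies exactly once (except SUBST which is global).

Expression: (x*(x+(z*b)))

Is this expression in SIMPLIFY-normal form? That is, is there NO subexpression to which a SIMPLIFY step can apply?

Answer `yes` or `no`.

Expression: (x*(x+(z*b)))
Scanning for simplifiable subexpressions (pre-order)...
  at root: (x*(x+(z*b))) (not simplifiable)
  at R: (x+(z*b)) (not simplifiable)
  at RR: (z*b) (not simplifiable)
Result: no simplifiable subexpression found -> normal form.

Answer: yes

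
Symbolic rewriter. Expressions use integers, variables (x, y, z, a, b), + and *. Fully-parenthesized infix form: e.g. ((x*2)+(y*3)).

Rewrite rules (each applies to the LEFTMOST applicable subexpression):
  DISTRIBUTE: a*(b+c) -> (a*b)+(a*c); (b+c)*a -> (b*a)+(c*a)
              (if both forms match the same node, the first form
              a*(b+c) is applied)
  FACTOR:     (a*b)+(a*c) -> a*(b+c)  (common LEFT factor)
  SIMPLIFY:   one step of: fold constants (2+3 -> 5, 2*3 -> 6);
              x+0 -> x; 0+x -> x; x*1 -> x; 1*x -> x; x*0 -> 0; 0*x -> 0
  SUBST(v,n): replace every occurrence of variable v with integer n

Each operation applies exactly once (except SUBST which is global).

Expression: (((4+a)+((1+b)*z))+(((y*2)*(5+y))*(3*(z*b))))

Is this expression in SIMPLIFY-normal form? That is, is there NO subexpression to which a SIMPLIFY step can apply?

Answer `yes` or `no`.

Expression: (((4+a)+((1+b)*z))+(((y*2)*(5+y))*(3*(z*b))))
Scanning for simplifiable subexpressions (pre-order)...
  at root: (((4+a)+((1+b)*z))+(((y*2)*(5+y))*(3*(z*b)))) (not simplifiable)
  at L: ((4+a)+((1+b)*z)) (not simplifiable)
  at LL: (4+a) (not simplifiable)
  at LR: ((1+b)*z) (not simplifiable)
  at LRL: (1+b) (not simplifiable)
  at R: (((y*2)*(5+y))*(3*(z*b))) (not simplifiable)
  at RL: ((y*2)*(5+y)) (not simplifiable)
  at RLL: (y*2) (not simplifiable)
  at RLR: (5+y) (not simplifiable)
  at RR: (3*(z*b)) (not simplifiable)
  at RRR: (z*b) (not simplifiable)
Result: no simplifiable subexpression found -> normal form.

Answer: yes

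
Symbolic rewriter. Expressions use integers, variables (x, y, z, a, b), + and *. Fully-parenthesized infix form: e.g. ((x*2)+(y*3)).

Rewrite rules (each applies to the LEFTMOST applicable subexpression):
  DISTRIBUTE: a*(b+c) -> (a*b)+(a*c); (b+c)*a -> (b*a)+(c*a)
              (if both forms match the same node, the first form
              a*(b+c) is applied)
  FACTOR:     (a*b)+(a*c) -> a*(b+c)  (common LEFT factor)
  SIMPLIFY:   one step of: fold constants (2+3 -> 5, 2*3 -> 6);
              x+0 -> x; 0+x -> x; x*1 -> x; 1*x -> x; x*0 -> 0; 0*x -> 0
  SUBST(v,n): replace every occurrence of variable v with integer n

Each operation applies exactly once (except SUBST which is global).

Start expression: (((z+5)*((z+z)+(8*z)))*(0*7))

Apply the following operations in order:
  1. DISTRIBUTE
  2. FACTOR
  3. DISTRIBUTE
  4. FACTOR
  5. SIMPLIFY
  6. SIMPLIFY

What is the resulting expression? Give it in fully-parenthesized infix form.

Answer: 0

Derivation:
Start: (((z+5)*((z+z)+(8*z)))*(0*7))
Apply DISTRIBUTE at L (target: ((z+5)*((z+z)+(8*z)))): (((z+5)*((z+z)+(8*z)))*(0*7)) -> ((((z+5)*(z+z))+((z+5)*(8*z)))*(0*7))
Apply FACTOR at L (target: (((z+5)*(z+z))+((z+5)*(8*z)))): ((((z+5)*(z+z))+((z+5)*(8*z)))*(0*7)) -> (((z+5)*((z+z)+(8*z)))*(0*7))
Apply DISTRIBUTE at L (target: ((z+5)*((z+z)+(8*z)))): (((z+5)*((z+z)+(8*z)))*(0*7)) -> ((((z+5)*(z+z))+((z+5)*(8*z)))*(0*7))
Apply FACTOR at L (target: (((z+5)*(z+z))+((z+5)*(8*z)))): ((((z+5)*(z+z))+((z+5)*(8*z)))*(0*7)) -> (((z+5)*((z+z)+(8*z)))*(0*7))
Apply SIMPLIFY at R (target: (0*7)): (((z+5)*((z+z)+(8*z)))*(0*7)) -> (((z+5)*((z+z)+(8*z)))*0)
Apply SIMPLIFY at root (target: (((z+5)*((z+z)+(8*z)))*0)): (((z+5)*((z+z)+(8*z)))*0) -> 0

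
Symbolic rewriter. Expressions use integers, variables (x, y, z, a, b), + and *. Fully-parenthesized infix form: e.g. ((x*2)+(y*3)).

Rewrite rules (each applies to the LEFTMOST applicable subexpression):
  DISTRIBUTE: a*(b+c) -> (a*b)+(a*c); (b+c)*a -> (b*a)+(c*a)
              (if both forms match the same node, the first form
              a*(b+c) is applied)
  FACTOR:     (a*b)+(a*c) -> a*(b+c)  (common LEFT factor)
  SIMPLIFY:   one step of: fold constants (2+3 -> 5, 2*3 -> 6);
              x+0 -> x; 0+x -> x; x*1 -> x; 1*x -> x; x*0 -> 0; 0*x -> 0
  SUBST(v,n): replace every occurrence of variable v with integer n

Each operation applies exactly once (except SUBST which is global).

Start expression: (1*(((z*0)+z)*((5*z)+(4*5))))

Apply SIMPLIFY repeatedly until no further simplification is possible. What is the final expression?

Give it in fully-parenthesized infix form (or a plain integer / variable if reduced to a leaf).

Start: (1*(((z*0)+z)*((5*z)+(4*5))))
Step 1: at root: (1*(((z*0)+z)*((5*z)+(4*5)))) -> (((z*0)+z)*((5*z)+(4*5))); overall: (1*(((z*0)+z)*((5*z)+(4*5)))) -> (((z*0)+z)*((5*z)+(4*5)))
Step 2: at LL: (z*0) -> 0; overall: (((z*0)+z)*((5*z)+(4*5))) -> ((0+z)*((5*z)+(4*5)))
Step 3: at L: (0+z) -> z; overall: ((0+z)*((5*z)+(4*5))) -> (z*((5*z)+(4*5)))
Step 4: at RR: (4*5) -> 20; overall: (z*((5*z)+(4*5))) -> (z*((5*z)+20))
Fixed point: (z*((5*z)+20))

Answer: (z*((5*z)+20))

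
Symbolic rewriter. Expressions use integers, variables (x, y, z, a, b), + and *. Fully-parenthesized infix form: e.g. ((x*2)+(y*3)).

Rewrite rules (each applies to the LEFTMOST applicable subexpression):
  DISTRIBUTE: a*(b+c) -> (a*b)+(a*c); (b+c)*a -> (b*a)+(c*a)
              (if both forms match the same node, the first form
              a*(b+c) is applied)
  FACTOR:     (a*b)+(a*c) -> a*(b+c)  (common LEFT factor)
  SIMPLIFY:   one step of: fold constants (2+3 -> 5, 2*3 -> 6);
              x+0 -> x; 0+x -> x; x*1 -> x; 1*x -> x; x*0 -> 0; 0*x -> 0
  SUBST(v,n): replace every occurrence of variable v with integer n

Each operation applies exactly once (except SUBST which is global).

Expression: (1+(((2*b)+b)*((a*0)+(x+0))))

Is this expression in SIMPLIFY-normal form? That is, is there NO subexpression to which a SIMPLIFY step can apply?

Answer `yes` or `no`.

Answer: no

Derivation:
Expression: (1+(((2*b)+b)*((a*0)+(x+0))))
Scanning for simplifiable subexpressions (pre-order)...
  at root: (1+(((2*b)+b)*((a*0)+(x+0)))) (not simplifiable)
  at R: (((2*b)+b)*((a*0)+(x+0))) (not simplifiable)
  at RL: ((2*b)+b) (not simplifiable)
  at RLL: (2*b) (not simplifiable)
  at RR: ((a*0)+(x+0)) (not simplifiable)
  at RRL: (a*0) (SIMPLIFIABLE)
  at RRR: (x+0) (SIMPLIFIABLE)
Found simplifiable subexpr at path RRL: (a*0)
One SIMPLIFY step would give: (1+(((2*b)+b)*(0+(x+0))))
-> NOT in normal form.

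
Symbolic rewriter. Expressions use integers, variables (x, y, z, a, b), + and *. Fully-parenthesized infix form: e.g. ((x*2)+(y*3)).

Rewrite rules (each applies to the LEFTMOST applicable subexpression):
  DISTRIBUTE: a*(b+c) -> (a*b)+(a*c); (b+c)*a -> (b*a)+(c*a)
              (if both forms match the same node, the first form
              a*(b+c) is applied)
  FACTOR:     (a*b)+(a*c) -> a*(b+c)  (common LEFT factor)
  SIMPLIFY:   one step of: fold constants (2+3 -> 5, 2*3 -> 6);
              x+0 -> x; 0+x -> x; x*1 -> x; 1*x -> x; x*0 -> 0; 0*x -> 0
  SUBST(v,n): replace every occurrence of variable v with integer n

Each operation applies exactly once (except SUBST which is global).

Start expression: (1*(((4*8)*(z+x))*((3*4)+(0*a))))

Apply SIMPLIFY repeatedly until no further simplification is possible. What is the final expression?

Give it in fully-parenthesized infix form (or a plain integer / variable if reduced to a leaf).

Start: (1*(((4*8)*(z+x))*((3*4)+(0*a))))
Step 1: at root: (1*(((4*8)*(z+x))*((3*4)+(0*a)))) -> (((4*8)*(z+x))*((3*4)+(0*a))); overall: (1*(((4*8)*(z+x))*((3*4)+(0*a)))) -> (((4*8)*(z+x))*((3*4)+(0*a)))
Step 2: at LL: (4*8) -> 32; overall: (((4*8)*(z+x))*((3*4)+(0*a))) -> ((32*(z+x))*((3*4)+(0*a)))
Step 3: at RL: (3*4) -> 12; overall: ((32*(z+x))*((3*4)+(0*a))) -> ((32*(z+x))*(12+(0*a)))
Step 4: at RR: (0*a) -> 0; overall: ((32*(z+x))*(12+(0*a))) -> ((32*(z+x))*(12+0))
Step 5: at R: (12+0) -> 12; overall: ((32*(z+x))*(12+0)) -> ((32*(z+x))*12)
Fixed point: ((32*(z+x))*12)

Answer: ((32*(z+x))*12)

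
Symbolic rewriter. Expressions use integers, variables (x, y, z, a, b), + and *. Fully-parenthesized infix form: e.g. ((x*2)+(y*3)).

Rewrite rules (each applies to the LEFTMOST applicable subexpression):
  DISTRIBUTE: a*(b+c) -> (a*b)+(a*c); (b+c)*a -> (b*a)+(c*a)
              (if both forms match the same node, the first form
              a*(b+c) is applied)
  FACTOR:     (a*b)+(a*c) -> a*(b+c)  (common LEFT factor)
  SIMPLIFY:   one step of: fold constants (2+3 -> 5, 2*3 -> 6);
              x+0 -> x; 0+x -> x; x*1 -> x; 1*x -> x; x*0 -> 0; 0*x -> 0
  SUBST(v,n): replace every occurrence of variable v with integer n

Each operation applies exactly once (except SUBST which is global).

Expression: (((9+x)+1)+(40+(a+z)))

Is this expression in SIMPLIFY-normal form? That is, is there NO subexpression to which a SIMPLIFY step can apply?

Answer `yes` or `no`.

Expression: (((9+x)+1)+(40+(a+z)))
Scanning for simplifiable subexpressions (pre-order)...
  at root: (((9+x)+1)+(40+(a+z))) (not simplifiable)
  at L: ((9+x)+1) (not simplifiable)
  at LL: (9+x) (not simplifiable)
  at R: (40+(a+z)) (not simplifiable)
  at RR: (a+z) (not simplifiable)
Result: no simplifiable subexpression found -> normal form.

Answer: yes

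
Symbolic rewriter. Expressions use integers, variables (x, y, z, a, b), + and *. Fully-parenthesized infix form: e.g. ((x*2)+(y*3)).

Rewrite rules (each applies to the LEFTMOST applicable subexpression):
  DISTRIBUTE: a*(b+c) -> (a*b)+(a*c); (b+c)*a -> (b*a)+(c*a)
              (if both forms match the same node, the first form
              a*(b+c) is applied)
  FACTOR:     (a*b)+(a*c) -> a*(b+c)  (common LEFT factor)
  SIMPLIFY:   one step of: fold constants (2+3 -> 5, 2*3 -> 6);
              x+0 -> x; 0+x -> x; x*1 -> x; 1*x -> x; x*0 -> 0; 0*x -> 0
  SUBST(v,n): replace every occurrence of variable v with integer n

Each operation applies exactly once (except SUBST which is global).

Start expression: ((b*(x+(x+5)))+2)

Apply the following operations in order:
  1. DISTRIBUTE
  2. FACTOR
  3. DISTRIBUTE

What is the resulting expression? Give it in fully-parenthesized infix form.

Answer: (((b*x)+(b*(x+5)))+2)

Derivation:
Start: ((b*(x+(x+5)))+2)
Apply DISTRIBUTE at L (target: (b*(x+(x+5)))): ((b*(x+(x+5)))+2) -> (((b*x)+(b*(x+5)))+2)
Apply FACTOR at L (target: ((b*x)+(b*(x+5)))): (((b*x)+(b*(x+5)))+2) -> ((b*(x+(x+5)))+2)
Apply DISTRIBUTE at L (target: (b*(x+(x+5)))): ((b*(x+(x+5)))+2) -> (((b*x)+(b*(x+5)))+2)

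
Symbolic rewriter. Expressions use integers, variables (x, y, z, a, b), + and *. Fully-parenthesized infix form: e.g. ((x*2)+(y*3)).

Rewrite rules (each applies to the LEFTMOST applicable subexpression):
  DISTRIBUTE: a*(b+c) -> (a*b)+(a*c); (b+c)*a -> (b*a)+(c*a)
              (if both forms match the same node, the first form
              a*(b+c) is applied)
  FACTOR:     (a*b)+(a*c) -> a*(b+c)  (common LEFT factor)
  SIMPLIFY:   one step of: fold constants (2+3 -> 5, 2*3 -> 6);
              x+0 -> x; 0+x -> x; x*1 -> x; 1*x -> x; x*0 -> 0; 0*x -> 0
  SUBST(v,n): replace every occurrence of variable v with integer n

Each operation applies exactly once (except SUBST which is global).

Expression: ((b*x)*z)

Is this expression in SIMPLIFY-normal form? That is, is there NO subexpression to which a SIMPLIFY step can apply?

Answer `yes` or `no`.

Answer: yes

Derivation:
Expression: ((b*x)*z)
Scanning for simplifiable subexpressions (pre-order)...
  at root: ((b*x)*z) (not simplifiable)
  at L: (b*x) (not simplifiable)
Result: no simplifiable subexpression found -> normal form.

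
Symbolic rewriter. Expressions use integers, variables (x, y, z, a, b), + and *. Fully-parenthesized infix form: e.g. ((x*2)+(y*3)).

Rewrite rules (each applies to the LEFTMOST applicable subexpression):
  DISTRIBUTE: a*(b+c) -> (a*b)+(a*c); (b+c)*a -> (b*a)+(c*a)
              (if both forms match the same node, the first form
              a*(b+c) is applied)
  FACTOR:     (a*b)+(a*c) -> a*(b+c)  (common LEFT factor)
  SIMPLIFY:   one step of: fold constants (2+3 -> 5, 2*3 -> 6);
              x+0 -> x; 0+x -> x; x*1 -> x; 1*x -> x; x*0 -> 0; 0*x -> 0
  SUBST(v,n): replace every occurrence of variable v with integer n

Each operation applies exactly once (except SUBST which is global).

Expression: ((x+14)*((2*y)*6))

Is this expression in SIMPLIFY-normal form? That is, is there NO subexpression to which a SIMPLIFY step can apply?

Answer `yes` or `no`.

Answer: yes

Derivation:
Expression: ((x+14)*((2*y)*6))
Scanning for simplifiable subexpressions (pre-order)...
  at root: ((x+14)*((2*y)*6)) (not simplifiable)
  at L: (x+14) (not simplifiable)
  at R: ((2*y)*6) (not simplifiable)
  at RL: (2*y) (not simplifiable)
Result: no simplifiable subexpression found -> normal form.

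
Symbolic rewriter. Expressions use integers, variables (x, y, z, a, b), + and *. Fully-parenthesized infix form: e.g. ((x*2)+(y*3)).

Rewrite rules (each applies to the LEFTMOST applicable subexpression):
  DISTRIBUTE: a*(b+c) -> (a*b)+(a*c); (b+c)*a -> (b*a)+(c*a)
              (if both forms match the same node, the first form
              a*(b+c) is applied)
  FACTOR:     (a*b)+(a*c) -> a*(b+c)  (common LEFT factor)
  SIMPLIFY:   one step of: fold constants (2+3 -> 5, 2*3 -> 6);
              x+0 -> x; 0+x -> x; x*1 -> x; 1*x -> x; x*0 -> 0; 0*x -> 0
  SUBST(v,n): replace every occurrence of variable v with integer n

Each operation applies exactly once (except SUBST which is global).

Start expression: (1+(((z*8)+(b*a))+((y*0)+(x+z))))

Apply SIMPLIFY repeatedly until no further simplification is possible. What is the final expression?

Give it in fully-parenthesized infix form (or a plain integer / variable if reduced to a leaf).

Start: (1+(((z*8)+(b*a))+((y*0)+(x+z))))
Step 1: at RRL: (y*0) -> 0; overall: (1+(((z*8)+(b*a))+((y*0)+(x+z)))) -> (1+(((z*8)+(b*a))+(0+(x+z))))
Step 2: at RR: (0+(x+z)) -> (x+z); overall: (1+(((z*8)+(b*a))+(0+(x+z)))) -> (1+(((z*8)+(b*a))+(x+z)))
Fixed point: (1+(((z*8)+(b*a))+(x+z)))

Answer: (1+(((z*8)+(b*a))+(x+z)))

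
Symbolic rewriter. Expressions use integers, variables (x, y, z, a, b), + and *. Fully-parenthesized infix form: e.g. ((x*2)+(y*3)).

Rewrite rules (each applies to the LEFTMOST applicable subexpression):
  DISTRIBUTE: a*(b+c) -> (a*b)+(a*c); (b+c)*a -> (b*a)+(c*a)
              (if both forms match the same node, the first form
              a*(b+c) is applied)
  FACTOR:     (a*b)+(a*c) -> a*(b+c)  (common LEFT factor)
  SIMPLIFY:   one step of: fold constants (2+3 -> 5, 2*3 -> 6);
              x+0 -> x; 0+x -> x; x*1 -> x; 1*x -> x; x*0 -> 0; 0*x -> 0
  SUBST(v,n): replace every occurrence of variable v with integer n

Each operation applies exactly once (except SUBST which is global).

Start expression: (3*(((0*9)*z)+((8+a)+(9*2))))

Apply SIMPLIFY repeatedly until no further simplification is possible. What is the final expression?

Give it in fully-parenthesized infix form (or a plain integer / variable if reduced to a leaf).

Answer: (3*((8+a)+18))

Derivation:
Start: (3*(((0*9)*z)+((8+a)+(9*2))))
Step 1: at RLL: (0*9) -> 0; overall: (3*(((0*9)*z)+((8+a)+(9*2)))) -> (3*((0*z)+((8+a)+(9*2))))
Step 2: at RL: (0*z) -> 0; overall: (3*((0*z)+((8+a)+(9*2)))) -> (3*(0+((8+a)+(9*2))))
Step 3: at R: (0+((8+a)+(9*2))) -> ((8+a)+(9*2)); overall: (3*(0+((8+a)+(9*2)))) -> (3*((8+a)+(9*2)))
Step 4: at RR: (9*2) -> 18; overall: (3*((8+a)+(9*2))) -> (3*((8+a)+18))
Fixed point: (3*((8+a)+18))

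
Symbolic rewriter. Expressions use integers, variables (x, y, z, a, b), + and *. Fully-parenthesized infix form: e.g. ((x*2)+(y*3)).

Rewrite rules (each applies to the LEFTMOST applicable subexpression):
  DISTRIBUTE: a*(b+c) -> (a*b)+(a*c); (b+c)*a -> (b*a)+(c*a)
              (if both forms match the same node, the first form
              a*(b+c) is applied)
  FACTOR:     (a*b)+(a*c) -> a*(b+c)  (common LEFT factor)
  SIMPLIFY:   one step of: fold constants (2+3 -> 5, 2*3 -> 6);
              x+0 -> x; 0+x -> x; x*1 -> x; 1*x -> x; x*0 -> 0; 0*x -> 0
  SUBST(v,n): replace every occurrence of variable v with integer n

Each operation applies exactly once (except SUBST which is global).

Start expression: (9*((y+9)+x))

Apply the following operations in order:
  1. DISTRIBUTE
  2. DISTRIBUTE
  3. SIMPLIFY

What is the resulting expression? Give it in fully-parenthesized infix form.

Answer: (((9*y)+81)+(9*x))

Derivation:
Start: (9*((y+9)+x))
Apply DISTRIBUTE at root (target: (9*((y+9)+x))): (9*((y+9)+x)) -> ((9*(y+9))+(9*x))
Apply DISTRIBUTE at L (target: (9*(y+9))): ((9*(y+9))+(9*x)) -> (((9*y)+(9*9))+(9*x))
Apply SIMPLIFY at LR (target: (9*9)): (((9*y)+(9*9))+(9*x)) -> (((9*y)+81)+(9*x))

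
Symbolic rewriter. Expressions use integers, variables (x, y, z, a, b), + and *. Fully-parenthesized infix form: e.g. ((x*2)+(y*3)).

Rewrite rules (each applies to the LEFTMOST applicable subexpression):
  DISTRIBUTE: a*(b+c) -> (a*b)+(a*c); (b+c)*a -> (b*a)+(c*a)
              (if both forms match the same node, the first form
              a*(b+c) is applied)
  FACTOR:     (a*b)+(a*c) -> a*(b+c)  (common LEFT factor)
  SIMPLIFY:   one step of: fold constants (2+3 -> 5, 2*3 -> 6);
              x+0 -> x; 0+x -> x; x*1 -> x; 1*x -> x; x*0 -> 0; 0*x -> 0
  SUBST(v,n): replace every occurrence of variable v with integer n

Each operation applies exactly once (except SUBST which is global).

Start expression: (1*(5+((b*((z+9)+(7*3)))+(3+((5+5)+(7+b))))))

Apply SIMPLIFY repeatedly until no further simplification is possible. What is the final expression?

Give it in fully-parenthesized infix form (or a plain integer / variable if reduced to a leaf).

Start: (1*(5+((b*((z+9)+(7*3)))+(3+((5+5)+(7+b))))))
Step 1: at root: (1*(5+((b*((z+9)+(7*3)))+(3+((5+5)+(7+b)))))) -> (5+((b*((z+9)+(7*3)))+(3+((5+5)+(7+b))))); overall: (1*(5+((b*((z+9)+(7*3)))+(3+((5+5)+(7+b)))))) -> (5+((b*((z+9)+(7*3)))+(3+((5+5)+(7+b)))))
Step 2: at RLRR: (7*3) -> 21; overall: (5+((b*((z+9)+(7*3)))+(3+((5+5)+(7+b))))) -> (5+((b*((z+9)+21))+(3+((5+5)+(7+b)))))
Step 3: at RRRL: (5+5) -> 10; overall: (5+((b*((z+9)+21))+(3+((5+5)+(7+b))))) -> (5+((b*((z+9)+21))+(3+(10+(7+b)))))
Fixed point: (5+((b*((z+9)+21))+(3+(10+(7+b)))))

Answer: (5+((b*((z+9)+21))+(3+(10+(7+b)))))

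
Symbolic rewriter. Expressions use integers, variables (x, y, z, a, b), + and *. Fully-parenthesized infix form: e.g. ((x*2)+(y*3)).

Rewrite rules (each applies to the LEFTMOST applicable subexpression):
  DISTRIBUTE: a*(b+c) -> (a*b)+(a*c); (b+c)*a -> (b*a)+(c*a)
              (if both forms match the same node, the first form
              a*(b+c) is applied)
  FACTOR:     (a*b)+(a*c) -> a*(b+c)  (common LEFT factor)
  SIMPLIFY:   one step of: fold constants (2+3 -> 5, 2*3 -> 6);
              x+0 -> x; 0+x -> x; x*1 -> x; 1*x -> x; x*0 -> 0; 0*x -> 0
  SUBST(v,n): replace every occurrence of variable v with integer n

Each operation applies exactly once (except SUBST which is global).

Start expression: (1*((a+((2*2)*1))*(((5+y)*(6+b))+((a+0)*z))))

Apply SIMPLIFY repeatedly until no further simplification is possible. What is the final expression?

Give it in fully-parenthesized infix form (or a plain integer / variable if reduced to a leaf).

Start: (1*((a+((2*2)*1))*(((5+y)*(6+b))+((a+0)*z))))
Step 1: at root: (1*((a+((2*2)*1))*(((5+y)*(6+b))+((a+0)*z)))) -> ((a+((2*2)*1))*(((5+y)*(6+b))+((a+0)*z))); overall: (1*((a+((2*2)*1))*(((5+y)*(6+b))+((a+0)*z)))) -> ((a+((2*2)*1))*(((5+y)*(6+b))+((a+0)*z)))
Step 2: at LR: ((2*2)*1) -> (2*2); overall: ((a+((2*2)*1))*(((5+y)*(6+b))+((a+0)*z))) -> ((a+(2*2))*(((5+y)*(6+b))+((a+0)*z)))
Step 3: at LR: (2*2) -> 4; overall: ((a+(2*2))*(((5+y)*(6+b))+((a+0)*z))) -> ((a+4)*(((5+y)*(6+b))+((a+0)*z)))
Step 4: at RRL: (a+0) -> a; overall: ((a+4)*(((5+y)*(6+b))+((a+0)*z))) -> ((a+4)*(((5+y)*(6+b))+(a*z)))
Fixed point: ((a+4)*(((5+y)*(6+b))+(a*z)))

Answer: ((a+4)*(((5+y)*(6+b))+(a*z)))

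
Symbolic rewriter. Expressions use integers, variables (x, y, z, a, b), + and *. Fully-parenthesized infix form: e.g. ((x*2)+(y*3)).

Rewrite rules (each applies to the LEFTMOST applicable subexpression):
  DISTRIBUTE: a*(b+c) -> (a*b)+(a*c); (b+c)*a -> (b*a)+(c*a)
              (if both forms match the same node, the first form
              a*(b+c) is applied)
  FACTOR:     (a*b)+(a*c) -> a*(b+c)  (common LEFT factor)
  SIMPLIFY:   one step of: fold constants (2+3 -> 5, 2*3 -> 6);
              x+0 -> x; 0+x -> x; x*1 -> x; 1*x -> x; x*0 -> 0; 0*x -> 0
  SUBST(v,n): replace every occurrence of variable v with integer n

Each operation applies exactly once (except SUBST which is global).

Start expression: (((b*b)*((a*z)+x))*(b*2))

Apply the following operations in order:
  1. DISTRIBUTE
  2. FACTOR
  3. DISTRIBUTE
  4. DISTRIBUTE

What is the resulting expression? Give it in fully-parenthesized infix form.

Answer: ((((b*b)*(a*z))*(b*2))+(((b*b)*x)*(b*2)))

Derivation:
Start: (((b*b)*((a*z)+x))*(b*2))
Apply DISTRIBUTE at L (target: ((b*b)*((a*z)+x))): (((b*b)*((a*z)+x))*(b*2)) -> ((((b*b)*(a*z))+((b*b)*x))*(b*2))
Apply FACTOR at L (target: (((b*b)*(a*z))+((b*b)*x))): ((((b*b)*(a*z))+((b*b)*x))*(b*2)) -> (((b*b)*((a*z)+x))*(b*2))
Apply DISTRIBUTE at L (target: ((b*b)*((a*z)+x))): (((b*b)*((a*z)+x))*(b*2)) -> ((((b*b)*(a*z))+((b*b)*x))*(b*2))
Apply DISTRIBUTE at root (target: ((((b*b)*(a*z))+((b*b)*x))*(b*2))): ((((b*b)*(a*z))+((b*b)*x))*(b*2)) -> ((((b*b)*(a*z))*(b*2))+(((b*b)*x)*(b*2)))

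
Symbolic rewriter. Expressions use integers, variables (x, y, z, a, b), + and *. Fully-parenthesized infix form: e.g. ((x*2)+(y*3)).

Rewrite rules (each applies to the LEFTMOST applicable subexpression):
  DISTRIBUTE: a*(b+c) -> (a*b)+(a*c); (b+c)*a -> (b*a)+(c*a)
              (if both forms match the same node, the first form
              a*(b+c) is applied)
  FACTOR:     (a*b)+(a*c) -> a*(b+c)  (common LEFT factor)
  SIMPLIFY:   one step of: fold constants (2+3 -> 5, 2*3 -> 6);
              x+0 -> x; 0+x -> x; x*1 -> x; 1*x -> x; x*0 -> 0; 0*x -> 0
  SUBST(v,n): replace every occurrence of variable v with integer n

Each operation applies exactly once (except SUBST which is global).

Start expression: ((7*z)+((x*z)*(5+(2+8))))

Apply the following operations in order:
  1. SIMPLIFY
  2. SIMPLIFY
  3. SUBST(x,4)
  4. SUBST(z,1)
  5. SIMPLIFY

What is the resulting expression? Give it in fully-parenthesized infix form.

Start: ((7*z)+((x*z)*(5+(2+8))))
Apply SIMPLIFY at RRR (target: (2+8)): ((7*z)+((x*z)*(5+(2+8)))) -> ((7*z)+((x*z)*(5+10)))
Apply SIMPLIFY at RR (target: (5+10)): ((7*z)+((x*z)*(5+10))) -> ((7*z)+((x*z)*15))
Apply SUBST(x,4): ((7*z)+((x*z)*15)) -> ((7*z)+((4*z)*15))
Apply SUBST(z,1): ((7*z)+((4*z)*15)) -> ((7*1)+((4*1)*15))
Apply SIMPLIFY at L (target: (7*1)): ((7*1)+((4*1)*15)) -> (7+((4*1)*15))

Answer: (7+((4*1)*15))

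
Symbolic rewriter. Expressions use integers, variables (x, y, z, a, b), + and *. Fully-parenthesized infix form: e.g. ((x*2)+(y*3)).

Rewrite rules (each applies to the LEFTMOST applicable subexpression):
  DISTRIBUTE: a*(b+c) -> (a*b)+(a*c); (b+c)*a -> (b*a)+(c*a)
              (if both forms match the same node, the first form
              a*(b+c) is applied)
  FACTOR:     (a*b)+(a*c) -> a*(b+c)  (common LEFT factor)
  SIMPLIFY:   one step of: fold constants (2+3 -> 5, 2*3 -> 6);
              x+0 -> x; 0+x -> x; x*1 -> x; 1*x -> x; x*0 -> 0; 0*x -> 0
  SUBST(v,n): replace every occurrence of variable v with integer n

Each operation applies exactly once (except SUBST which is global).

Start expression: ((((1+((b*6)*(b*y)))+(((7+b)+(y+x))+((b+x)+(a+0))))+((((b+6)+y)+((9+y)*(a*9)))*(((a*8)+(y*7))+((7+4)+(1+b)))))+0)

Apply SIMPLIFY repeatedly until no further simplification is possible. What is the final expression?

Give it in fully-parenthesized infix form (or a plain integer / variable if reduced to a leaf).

Answer: (((1+((b*6)*(b*y)))+(((7+b)+(y+x))+((b+x)+a)))+((((b+6)+y)+((9+y)*(a*9)))*(((a*8)+(y*7))+(11+(1+b)))))

Derivation:
Start: ((((1+((b*6)*(b*y)))+(((7+b)+(y+x))+((b+x)+(a+0))))+((((b+6)+y)+((9+y)*(a*9)))*(((a*8)+(y*7))+((7+4)+(1+b)))))+0)
Step 1: at root: ((((1+((b*6)*(b*y)))+(((7+b)+(y+x))+((b+x)+(a+0))))+((((b+6)+y)+((9+y)*(a*9)))*(((a*8)+(y*7))+((7+4)+(1+b)))))+0) -> (((1+((b*6)*(b*y)))+(((7+b)+(y+x))+((b+x)+(a+0))))+((((b+6)+y)+((9+y)*(a*9)))*(((a*8)+(y*7))+((7+4)+(1+b))))); overall: ((((1+((b*6)*(b*y)))+(((7+b)+(y+x))+((b+x)+(a+0))))+((((b+6)+y)+((9+y)*(a*9)))*(((a*8)+(y*7))+((7+4)+(1+b)))))+0) -> (((1+((b*6)*(b*y)))+(((7+b)+(y+x))+((b+x)+(a+0))))+((((b+6)+y)+((9+y)*(a*9)))*(((a*8)+(y*7))+((7+4)+(1+b)))))
Step 2: at LRRR: (a+0) -> a; overall: (((1+((b*6)*(b*y)))+(((7+b)+(y+x))+((b+x)+(a+0))))+((((b+6)+y)+((9+y)*(a*9)))*(((a*8)+(y*7))+((7+4)+(1+b))))) -> (((1+((b*6)*(b*y)))+(((7+b)+(y+x))+((b+x)+a)))+((((b+6)+y)+((9+y)*(a*9)))*(((a*8)+(y*7))+((7+4)+(1+b)))))
Step 3: at RRRL: (7+4) -> 11; overall: (((1+((b*6)*(b*y)))+(((7+b)+(y+x))+((b+x)+a)))+((((b+6)+y)+((9+y)*(a*9)))*(((a*8)+(y*7))+((7+4)+(1+b))))) -> (((1+((b*6)*(b*y)))+(((7+b)+(y+x))+((b+x)+a)))+((((b+6)+y)+((9+y)*(a*9)))*(((a*8)+(y*7))+(11+(1+b)))))
Fixed point: (((1+((b*6)*(b*y)))+(((7+b)+(y+x))+((b+x)+a)))+((((b+6)+y)+((9+y)*(a*9)))*(((a*8)+(y*7))+(11+(1+b)))))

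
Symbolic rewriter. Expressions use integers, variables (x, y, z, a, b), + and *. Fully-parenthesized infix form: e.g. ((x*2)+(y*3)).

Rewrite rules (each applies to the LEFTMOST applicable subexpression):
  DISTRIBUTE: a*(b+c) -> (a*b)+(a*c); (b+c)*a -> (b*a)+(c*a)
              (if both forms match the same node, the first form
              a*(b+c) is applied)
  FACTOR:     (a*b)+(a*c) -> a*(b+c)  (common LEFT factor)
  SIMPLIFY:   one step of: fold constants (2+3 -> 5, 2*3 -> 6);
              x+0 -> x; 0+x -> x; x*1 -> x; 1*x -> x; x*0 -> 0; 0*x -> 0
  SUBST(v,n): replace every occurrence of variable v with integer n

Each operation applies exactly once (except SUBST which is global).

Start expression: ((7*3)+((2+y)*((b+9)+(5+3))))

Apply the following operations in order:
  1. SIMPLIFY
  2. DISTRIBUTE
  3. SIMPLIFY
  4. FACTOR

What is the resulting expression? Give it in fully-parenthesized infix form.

Answer: (21+((2+y)*((b+9)+8)))

Derivation:
Start: ((7*3)+((2+y)*((b+9)+(5+3))))
Apply SIMPLIFY at L (target: (7*3)): ((7*3)+((2+y)*((b+9)+(5+3)))) -> (21+((2+y)*((b+9)+(5+3))))
Apply DISTRIBUTE at R (target: ((2+y)*((b+9)+(5+3)))): (21+((2+y)*((b+9)+(5+3)))) -> (21+(((2+y)*(b+9))+((2+y)*(5+3))))
Apply SIMPLIFY at RRR (target: (5+3)): (21+(((2+y)*(b+9))+((2+y)*(5+3)))) -> (21+(((2+y)*(b+9))+((2+y)*8)))
Apply FACTOR at R (target: (((2+y)*(b+9))+((2+y)*8))): (21+(((2+y)*(b+9))+((2+y)*8))) -> (21+((2+y)*((b+9)+8)))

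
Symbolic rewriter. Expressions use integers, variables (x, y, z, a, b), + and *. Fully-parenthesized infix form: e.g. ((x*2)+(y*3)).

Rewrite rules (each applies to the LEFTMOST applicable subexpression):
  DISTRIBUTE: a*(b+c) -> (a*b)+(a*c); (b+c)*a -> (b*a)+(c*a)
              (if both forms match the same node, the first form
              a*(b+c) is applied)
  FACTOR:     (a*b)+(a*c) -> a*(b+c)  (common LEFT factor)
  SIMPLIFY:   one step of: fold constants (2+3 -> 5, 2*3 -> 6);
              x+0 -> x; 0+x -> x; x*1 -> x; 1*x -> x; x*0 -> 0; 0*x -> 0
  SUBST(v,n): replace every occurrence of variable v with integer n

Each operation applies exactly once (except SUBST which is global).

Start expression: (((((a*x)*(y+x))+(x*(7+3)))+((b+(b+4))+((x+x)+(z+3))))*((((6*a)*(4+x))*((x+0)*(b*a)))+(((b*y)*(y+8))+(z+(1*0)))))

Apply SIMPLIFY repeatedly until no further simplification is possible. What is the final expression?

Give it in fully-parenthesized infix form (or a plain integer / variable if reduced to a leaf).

Start: (((((a*x)*(y+x))+(x*(7+3)))+((b+(b+4))+((x+x)+(z+3))))*((((6*a)*(4+x))*((x+0)*(b*a)))+(((b*y)*(y+8))+(z+(1*0)))))
Step 1: at LLRR: (7+3) -> 10; overall: (((((a*x)*(y+x))+(x*(7+3)))+((b+(b+4))+((x+x)+(z+3))))*((((6*a)*(4+x))*((x+0)*(b*a)))+(((b*y)*(y+8))+(z+(1*0))))) -> (((((a*x)*(y+x))+(x*10))+((b+(b+4))+((x+x)+(z+3))))*((((6*a)*(4+x))*((x+0)*(b*a)))+(((b*y)*(y+8))+(z+(1*0)))))
Step 2: at RLRL: (x+0) -> x; overall: (((((a*x)*(y+x))+(x*10))+((b+(b+4))+((x+x)+(z+3))))*((((6*a)*(4+x))*((x+0)*(b*a)))+(((b*y)*(y+8))+(z+(1*0))))) -> (((((a*x)*(y+x))+(x*10))+((b+(b+4))+((x+x)+(z+3))))*((((6*a)*(4+x))*(x*(b*a)))+(((b*y)*(y+8))+(z+(1*0)))))
Step 3: at RRRR: (1*0) -> 0; overall: (((((a*x)*(y+x))+(x*10))+((b+(b+4))+((x+x)+(z+3))))*((((6*a)*(4+x))*(x*(b*a)))+(((b*y)*(y+8))+(z+(1*0))))) -> (((((a*x)*(y+x))+(x*10))+((b+(b+4))+((x+x)+(z+3))))*((((6*a)*(4+x))*(x*(b*a)))+(((b*y)*(y+8))+(z+0))))
Step 4: at RRR: (z+0) -> z; overall: (((((a*x)*(y+x))+(x*10))+((b+(b+4))+((x+x)+(z+3))))*((((6*a)*(4+x))*(x*(b*a)))+(((b*y)*(y+8))+(z+0)))) -> (((((a*x)*(y+x))+(x*10))+((b+(b+4))+((x+x)+(z+3))))*((((6*a)*(4+x))*(x*(b*a)))+(((b*y)*(y+8))+z)))
Fixed point: (((((a*x)*(y+x))+(x*10))+((b+(b+4))+((x+x)+(z+3))))*((((6*a)*(4+x))*(x*(b*a)))+(((b*y)*(y+8))+z)))

Answer: (((((a*x)*(y+x))+(x*10))+((b+(b+4))+((x+x)+(z+3))))*((((6*a)*(4+x))*(x*(b*a)))+(((b*y)*(y+8))+z)))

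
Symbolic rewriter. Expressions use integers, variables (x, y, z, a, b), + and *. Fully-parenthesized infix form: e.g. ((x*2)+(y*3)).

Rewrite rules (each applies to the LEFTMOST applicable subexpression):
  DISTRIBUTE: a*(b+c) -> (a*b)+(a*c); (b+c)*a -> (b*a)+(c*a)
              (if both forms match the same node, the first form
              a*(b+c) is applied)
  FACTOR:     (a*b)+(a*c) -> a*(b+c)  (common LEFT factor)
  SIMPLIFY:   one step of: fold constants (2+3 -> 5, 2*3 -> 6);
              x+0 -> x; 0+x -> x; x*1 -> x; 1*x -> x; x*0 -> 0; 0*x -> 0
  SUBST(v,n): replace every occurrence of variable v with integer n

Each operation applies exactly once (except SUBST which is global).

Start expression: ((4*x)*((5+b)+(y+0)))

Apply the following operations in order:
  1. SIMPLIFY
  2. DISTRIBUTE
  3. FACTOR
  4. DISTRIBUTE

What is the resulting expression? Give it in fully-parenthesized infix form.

Start: ((4*x)*((5+b)+(y+0)))
Apply SIMPLIFY at RR (target: (y+0)): ((4*x)*((5+b)+(y+0))) -> ((4*x)*((5+b)+y))
Apply DISTRIBUTE at root (target: ((4*x)*((5+b)+y))): ((4*x)*((5+b)+y)) -> (((4*x)*(5+b))+((4*x)*y))
Apply FACTOR at root (target: (((4*x)*(5+b))+((4*x)*y))): (((4*x)*(5+b))+((4*x)*y)) -> ((4*x)*((5+b)+y))
Apply DISTRIBUTE at root (target: ((4*x)*((5+b)+y))): ((4*x)*((5+b)+y)) -> (((4*x)*(5+b))+((4*x)*y))

Answer: (((4*x)*(5+b))+((4*x)*y))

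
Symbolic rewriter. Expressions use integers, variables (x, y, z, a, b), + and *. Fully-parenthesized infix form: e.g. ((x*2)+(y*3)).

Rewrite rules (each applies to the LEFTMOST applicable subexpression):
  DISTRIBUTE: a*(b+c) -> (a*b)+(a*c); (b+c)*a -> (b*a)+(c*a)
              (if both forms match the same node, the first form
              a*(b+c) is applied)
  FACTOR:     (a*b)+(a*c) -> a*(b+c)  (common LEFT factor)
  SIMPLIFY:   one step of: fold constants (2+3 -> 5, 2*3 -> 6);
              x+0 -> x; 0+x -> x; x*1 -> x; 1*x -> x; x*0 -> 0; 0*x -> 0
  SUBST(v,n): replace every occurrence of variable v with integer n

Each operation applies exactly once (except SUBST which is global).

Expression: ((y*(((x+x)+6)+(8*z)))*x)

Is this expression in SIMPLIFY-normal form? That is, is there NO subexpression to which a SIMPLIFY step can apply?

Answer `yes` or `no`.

Expression: ((y*(((x+x)+6)+(8*z)))*x)
Scanning for simplifiable subexpressions (pre-order)...
  at root: ((y*(((x+x)+6)+(8*z)))*x) (not simplifiable)
  at L: (y*(((x+x)+6)+(8*z))) (not simplifiable)
  at LR: (((x+x)+6)+(8*z)) (not simplifiable)
  at LRL: ((x+x)+6) (not simplifiable)
  at LRLL: (x+x) (not simplifiable)
  at LRR: (8*z) (not simplifiable)
Result: no simplifiable subexpression found -> normal form.

Answer: yes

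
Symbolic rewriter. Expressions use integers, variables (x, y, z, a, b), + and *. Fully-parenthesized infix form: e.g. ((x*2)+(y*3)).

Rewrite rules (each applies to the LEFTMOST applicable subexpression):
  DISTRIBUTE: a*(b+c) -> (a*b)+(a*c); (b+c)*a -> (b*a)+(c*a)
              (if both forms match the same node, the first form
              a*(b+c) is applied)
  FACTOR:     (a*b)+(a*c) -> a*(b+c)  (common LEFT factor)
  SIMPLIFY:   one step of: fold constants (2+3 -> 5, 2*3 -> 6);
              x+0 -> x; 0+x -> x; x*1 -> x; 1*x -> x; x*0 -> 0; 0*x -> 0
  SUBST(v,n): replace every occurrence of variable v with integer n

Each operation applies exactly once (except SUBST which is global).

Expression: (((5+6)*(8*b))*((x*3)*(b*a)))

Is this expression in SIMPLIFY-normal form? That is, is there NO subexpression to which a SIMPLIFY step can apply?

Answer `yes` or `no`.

Answer: no

Derivation:
Expression: (((5+6)*(8*b))*((x*3)*(b*a)))
Scanning for simplifiable subexpressions (pre-order)...
  at root: (((5+6)*(8*b))*((x*3)*(b*a))) (not simplifiable)
  at L: ((5+6)*(8*b)) (not simplifiable)
  at LL: (5+6) (SIMPLIFIABLE)
  at LR: (8*b) (not simplifiable)
  at R: ((x*3)*(b*a)) (not simplifiable)
  at RL: (x*3) (not simplifiable)
  at RR: (b*a) (not simplifiable)
Found simplifiable subexpr at path LL: (5+6)
One SIMPLIFY step would give: ((11*(8*b))*((x*3)*(b*a)))
-> NOT in normal form.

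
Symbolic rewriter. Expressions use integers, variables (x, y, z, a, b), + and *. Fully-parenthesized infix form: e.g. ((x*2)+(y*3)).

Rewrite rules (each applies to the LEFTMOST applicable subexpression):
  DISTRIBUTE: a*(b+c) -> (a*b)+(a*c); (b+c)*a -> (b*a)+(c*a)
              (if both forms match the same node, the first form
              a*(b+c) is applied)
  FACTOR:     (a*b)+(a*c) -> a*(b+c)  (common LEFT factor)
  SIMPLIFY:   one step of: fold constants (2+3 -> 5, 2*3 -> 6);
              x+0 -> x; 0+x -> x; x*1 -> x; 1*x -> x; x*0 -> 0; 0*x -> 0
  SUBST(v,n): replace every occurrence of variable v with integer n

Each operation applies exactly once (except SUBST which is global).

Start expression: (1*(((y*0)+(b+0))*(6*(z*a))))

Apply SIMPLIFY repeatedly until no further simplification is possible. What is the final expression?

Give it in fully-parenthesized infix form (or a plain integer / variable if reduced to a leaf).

Answer: (b*(6*(z*a)))

Derivation:
Start: (1*(((y*0)+(b+0))*(6*(z*a))))
Step 1: at root: (1*(((y*0)+(b+0))*(6*(z*a)))) -> (((y*0)+(b+0))*(6*(z*a))); overall: (1*(((y*0)+(b+0))*(6*(z*a)))) -> (((y*0)+(b+0))*(6*(z*a)))
Step 2: at LL: (y*0) -> 0; overall: (((y*0)+(b+0))*(6*(z*a))) -> ((0+(b+0))*(6*(z*a)))
Step 3: at L: (0+(b+0)) -> (b+0); overall: ((0+(b+0))*(6*(z*a))) -> ((b+0)*(6*(z*a)))
Step 4: at L: (b+0) -> b; overall: ((b+0)*(6*(z*a))) -> (b*(6*(z*a)))
Fixed point: (b*(6*(z*a)))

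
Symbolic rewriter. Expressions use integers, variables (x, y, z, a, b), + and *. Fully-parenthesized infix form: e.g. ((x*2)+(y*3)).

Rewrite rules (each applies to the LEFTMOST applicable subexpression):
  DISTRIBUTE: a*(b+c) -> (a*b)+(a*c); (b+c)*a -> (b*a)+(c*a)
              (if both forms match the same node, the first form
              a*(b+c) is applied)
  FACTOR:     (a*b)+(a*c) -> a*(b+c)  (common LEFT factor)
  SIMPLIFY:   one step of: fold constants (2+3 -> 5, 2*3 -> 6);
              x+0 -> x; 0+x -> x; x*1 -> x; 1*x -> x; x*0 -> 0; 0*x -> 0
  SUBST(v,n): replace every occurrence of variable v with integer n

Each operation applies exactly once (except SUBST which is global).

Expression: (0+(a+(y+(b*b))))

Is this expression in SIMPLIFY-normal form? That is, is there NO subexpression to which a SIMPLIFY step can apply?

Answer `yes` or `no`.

Expression: (0+(a+(y+(b*b))))
Scanning for simplifiable subexpressions (pre-order)...
  at root: (0+(a+(y+(b*b)))) (SIMPLIFIABLE)
  at R: (a+(y+(b*b))) (not simplifiable)
  at RR: (y+(b*b)) (not simplifiable)
  at RRR: (b*b) (not simplifiable)
Found simplifiable subexpr at path root: (0+(a+(y+(b*b))))
One SIMPLIFY step would give: (a+(y+(b*b)))
-> NOT in normal form.

Answer: no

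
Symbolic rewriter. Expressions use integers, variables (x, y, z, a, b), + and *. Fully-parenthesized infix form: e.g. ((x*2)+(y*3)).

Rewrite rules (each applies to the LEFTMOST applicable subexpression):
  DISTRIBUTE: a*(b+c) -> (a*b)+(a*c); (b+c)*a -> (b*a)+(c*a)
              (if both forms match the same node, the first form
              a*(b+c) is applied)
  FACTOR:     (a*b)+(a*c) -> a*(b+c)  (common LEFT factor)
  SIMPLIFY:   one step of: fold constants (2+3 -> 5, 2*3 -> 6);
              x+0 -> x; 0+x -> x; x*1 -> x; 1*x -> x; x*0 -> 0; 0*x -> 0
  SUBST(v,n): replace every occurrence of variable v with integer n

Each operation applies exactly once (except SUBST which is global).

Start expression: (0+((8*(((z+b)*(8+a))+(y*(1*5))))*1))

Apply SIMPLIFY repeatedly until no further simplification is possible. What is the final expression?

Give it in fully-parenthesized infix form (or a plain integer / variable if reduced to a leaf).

Answer: (8*(((z+b)*(8+a))+(y*5)))

Derivation:
Start: (0+((8*(((z+b)*(8+a))+(y*(1*5))))*1))
Step 1: at root: (0+((8*(((z+b)*(8+a))+(y*(1*5))))*1)) -> ((8*(((z+b)*(8+a))+(y*(1*5))))*1); overall: (0+((8*(((z+b)*(8+a))+(y*(1*5))))*1)) -> ((8*(((z+b)*(8+a))+(y*(1*5))))*1)
Step 2: at root: ((8*(((z+b)*(8+a))+(y*(1*5))))*1) -> (8*(((z+b)*(8+a))+(y*(1*5)))); overall: ((8*(((z+b)*(8+a))+(y*(1*5))))*1) -> (8*(((z+b)*(8+a))+(y*(1*5))))
Step 3: at RRR: (1*5) -> 5; overall: (8*(((z+b)*(8+a))+(y*(1*5)))) -> (8*(((z+b)*(8+a))+(y*5)))
Fixed point: (8*(((z+b)*(8+a))+(y*5)))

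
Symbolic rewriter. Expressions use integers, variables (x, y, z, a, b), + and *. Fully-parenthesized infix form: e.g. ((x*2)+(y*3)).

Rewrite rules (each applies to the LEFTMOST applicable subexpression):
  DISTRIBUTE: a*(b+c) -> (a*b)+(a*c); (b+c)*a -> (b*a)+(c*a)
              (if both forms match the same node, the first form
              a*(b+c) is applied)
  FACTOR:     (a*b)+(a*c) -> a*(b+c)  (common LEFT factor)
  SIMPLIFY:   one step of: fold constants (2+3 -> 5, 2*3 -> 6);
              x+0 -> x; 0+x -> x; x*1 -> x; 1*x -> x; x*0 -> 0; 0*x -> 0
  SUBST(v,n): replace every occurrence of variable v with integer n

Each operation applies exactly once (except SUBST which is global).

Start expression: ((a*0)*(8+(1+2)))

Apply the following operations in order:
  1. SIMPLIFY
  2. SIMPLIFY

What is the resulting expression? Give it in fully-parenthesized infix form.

Start: ((a*0)*(8+(1+2)))
Apply SIMPLIFY at L (target: (a*0)): ((a*0)*(8+(1+2))) -> (0*(8+(1+2)))
Apply SIMPLIFY at root (target: (0*(8+(1+2)))): (0*(8+(1+2))) -> 0

Answer: 0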